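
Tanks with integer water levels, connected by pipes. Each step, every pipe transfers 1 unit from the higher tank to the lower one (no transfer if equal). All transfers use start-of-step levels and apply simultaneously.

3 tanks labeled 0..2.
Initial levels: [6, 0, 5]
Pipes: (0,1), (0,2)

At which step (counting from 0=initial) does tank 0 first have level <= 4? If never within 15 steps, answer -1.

Step 1: flows [0->1,0->2] -> levels [4 1 6]
Tank 0 first reaches <=4 at step 1

Answer: 1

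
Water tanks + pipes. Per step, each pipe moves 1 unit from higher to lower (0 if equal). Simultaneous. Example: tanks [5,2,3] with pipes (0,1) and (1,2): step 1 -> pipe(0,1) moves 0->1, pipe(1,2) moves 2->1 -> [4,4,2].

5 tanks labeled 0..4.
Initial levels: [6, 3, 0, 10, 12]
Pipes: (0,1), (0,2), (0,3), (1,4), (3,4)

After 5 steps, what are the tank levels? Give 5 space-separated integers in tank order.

Step 1: flows [0->1,0->2,3->0,4->1,4->3] -> levels [5 5 1 10 10]
Step 2: flows [0=1,0->2,3->0,4->1,3=4] -> levels [5 6 2 9 9]
Step 3: flows [1->0,0->2,3->0,4->1,3=4] -> levels [6 6 3 8 8]
Step 4: flows [0=1,0->2,3->0,4->1,3=4] -> levels [6 7 4 7 7]
Step 5: flows [1->0,0->2,3->0,1=4,3=4] -> levels [7 6 5 6 7]

Answer: 7 6 5 6 7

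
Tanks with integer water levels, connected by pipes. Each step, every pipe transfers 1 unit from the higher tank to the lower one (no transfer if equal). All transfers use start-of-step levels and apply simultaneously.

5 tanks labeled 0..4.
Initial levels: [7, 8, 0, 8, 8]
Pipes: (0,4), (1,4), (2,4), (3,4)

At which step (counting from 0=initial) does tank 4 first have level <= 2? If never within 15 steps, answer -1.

Step 1: flows [4->0,1=4,4->2,3=4] -> levels [8 8 1 8 6]
Step 2: flows [0->4,1->4,4->2,3->4] -> levels [7 7 2 7 8]
Step 3: flows [4->0,4->1,4->2,4->3] -> levels [8 8 3 8 4]
Step 4: flows [0->4,1->4,4->2,3->4] -> levels [7 7 4 7 6]
Step 5: flows [0->4,1->4,4->2,3->4] -> levels [6 6 5 6 8]
Step 6: flows [4->0,4->1,4->2,4->3] -> levels [7 7 6 7 4]
Step 7: flows [0->4,1->4,2->4,3->4] -> levels [6 6 5 6 8]
  -> period-2 cycle (repeats step 5); tank 4 never drops to <=2
Tank 4 never reaches <=2 within 15 steps

Answer: -1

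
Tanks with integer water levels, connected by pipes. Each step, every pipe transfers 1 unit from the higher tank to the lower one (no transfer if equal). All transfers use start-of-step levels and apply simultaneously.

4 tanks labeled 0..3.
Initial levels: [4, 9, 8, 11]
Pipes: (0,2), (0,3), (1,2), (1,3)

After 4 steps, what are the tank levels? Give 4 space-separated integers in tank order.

Answer: 8 8 8 8

Derivation:
Step 1: flows [2->0,3->0,1->2,3->1] -> levels [6 9 8 9]
Step 2: flows [2->0,3->0,1->2,1=3] -> levels [8 8 8 8]
Step 3: flows [0=2,0=3,1=2,1=3] -> levels [8 8 8 8]
  -> stable; steps 4..4 unchanged -> [8 8 8 8]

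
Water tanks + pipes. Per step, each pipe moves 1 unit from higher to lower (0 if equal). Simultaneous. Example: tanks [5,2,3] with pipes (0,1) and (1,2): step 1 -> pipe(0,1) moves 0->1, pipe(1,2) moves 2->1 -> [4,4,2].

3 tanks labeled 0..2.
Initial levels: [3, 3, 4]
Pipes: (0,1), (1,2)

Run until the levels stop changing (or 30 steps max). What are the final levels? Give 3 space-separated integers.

Answer: 4 2 4

Derivation:
Step 1: flows [0=1,2->1] -> levels [3 4 3]
Step 2: flows [1->0,1->2] -> levels [4 2 4]
Step 3: flows [0->1,2->1] -> levels [3 4 3]
  -> period-2 cycle: step 3 state = step 1 state; never stabilizes
  -> state at step 30: (30-1) mod 2 = 1, same as step 2 -> [4 2 4]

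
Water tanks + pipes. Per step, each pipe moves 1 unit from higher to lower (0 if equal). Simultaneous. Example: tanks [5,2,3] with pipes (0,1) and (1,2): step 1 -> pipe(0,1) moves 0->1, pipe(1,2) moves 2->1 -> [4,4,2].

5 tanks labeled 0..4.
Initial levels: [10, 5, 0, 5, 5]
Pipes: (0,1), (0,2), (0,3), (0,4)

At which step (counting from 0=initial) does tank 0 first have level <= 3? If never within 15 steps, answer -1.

Step 1: flows [0->1,0->2,0->3,0->4] -> levels [6 6 1 6 6]
Step 2: flows [0=1,0->2,0=3,0=4] -> levels [5 6 2 6 6]
Step 3: flows [1->0,0->2,3->0,4->0] -> levels [7 5 3 5 5]
Step 4: flows [0->1,0->2,0->3,0->4] -> levels [3 6 4 6 6]
Tank 0 first reaches <=3 at step 4

Answer: 4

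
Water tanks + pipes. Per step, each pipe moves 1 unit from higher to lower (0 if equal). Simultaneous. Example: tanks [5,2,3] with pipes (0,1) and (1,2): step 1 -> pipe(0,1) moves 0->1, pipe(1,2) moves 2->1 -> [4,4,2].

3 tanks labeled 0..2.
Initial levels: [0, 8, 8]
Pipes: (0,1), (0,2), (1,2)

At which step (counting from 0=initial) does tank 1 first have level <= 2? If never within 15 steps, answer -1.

Step 1: flows [1->0,2->0,1=2] -> levels [2 7 7]
Step 2: flows [1->0,2->0,1=2] -> levels [4 6 6]
Step 3: flows [1->0,2->0,1=2] -> levels [6 5 5]
Step 4: flows [0->1,0->2,1=2] -> levels [4 6 6]
  -> period-2 cycle (repeats step 2); tank 1 never drops to <=2
Tank 1 never reaches <=2 within 15 steps

Answer: -1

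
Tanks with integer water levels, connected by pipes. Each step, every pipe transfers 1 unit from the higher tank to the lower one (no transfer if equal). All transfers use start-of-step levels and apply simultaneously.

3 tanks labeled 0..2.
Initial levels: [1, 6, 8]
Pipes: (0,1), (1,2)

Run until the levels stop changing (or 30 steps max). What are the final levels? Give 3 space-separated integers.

Answer: 5 5 5

Derivation:
Step 1: flows [1->0,2->1] -> levels [2 6 7]
Step 2: flows [1->0,2->1] -> levels [3 6 6]
Step 3: flows [1->0,1=2] -> levels [4 5 6]
Step 4: flows [1->0,2->1] -> levels [5 5 5]
Step 5: flows [0=1,1=2] -> levels [5 5 5]
  -> stable (no change)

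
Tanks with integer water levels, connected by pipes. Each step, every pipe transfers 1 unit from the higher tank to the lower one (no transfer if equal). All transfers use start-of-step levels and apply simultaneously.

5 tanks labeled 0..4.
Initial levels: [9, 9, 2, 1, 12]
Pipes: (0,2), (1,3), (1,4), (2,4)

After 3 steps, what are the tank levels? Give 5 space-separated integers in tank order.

Step 1: flows [0->2,1->3,4->1,4->2] -> levels [8 9 4 2 10]
Step 2: flows [0->2,1->3,4->1,4->2] -> levels [7 9 6 3 8]
Step 3: flows [0->2,1->3,1->4,4->2] -> levels [6 7 8 4 8]

Answer: 6 7 8 4 8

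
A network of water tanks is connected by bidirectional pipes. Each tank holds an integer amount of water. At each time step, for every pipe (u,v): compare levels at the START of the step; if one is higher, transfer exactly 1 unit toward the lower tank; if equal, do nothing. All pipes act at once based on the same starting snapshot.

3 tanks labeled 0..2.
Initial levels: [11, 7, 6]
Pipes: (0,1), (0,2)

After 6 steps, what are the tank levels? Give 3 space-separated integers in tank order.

Answer: 7 9 8

Derivation:
Step 1: flows [0->1,0->2] -> levels [9 8 7]
Step 2: flows [0->1,0->2] -> levels [7 9 8]
Step 3: flows [1->0,2->0] -> levels [9 8 7]
  -> period-2 cycle: step 3 state = step 1 state
  -> state at step 6: (6-1) mod 2 = 1, same as step 2 -> [7 9 8]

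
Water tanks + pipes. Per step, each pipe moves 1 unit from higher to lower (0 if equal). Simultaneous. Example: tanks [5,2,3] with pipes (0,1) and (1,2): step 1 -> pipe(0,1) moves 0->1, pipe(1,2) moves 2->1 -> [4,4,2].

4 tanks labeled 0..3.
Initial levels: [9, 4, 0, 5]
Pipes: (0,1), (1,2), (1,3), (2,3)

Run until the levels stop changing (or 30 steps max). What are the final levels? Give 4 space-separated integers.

Step 1: flows [0->1,1->2,3->1,3->2] -> levels [8 5 2 3]
Step 2: flows [0->1,1->2,1->3,3->2] -> levels [7 4 4 3]
Step 3: flows [0->1,1=2,1->3,2->3] -> levels [6 4 3 5]
Step 4: flows [0->1,1->2,3->1,3->2] -> levels [5 5 5 3]
Step 5: flows [0=1,1=2,1->3,2->3] -> levels [5 4 4 5]
Step 6: flows [0->1,1=2,3->1,3->2] -> levels [4 6 5 3]
Step 7: flows [1->0,1->2,1->3,2->3] -> levels [5 3 5 5]
Step 8: flows [0->1,2->1,3->1,2=3] -> levels [4 6 4 4]
Step 9: flows [1->0,1->2,1->3,2=3] -> levels [5 3 5 5]
  -> period-2 cycle: step 9 state = step 7 state; never stabilizes
  -> state at step 30: (30-7) mod 2 = 1, same as step 8 -> [4 6 4 4]

Answer: 4 6 4 4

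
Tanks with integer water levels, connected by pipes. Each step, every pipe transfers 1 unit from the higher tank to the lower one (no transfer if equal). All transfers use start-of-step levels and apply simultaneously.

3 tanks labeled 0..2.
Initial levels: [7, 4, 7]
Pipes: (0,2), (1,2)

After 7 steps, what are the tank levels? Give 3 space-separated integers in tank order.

Answer: 6 6 6

Derivation:
Step 1: flows [0=2,2->1] -> levels [7 5 6]
Step 2: flows [0->2,2->1] -> levels [6 6 6]
Step 3: flows [0=2,1=2] -> levels [6 6 6]
  -> stable; steps 4..7 unchanged -> [6 6 6]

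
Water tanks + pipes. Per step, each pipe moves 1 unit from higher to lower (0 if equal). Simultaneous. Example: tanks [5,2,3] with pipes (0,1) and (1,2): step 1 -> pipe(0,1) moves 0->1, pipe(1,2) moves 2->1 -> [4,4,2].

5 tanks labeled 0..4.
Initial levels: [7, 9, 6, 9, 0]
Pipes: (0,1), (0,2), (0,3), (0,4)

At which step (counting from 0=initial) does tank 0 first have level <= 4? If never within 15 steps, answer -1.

Answer: 3

Derivation:
Step 1: flows [1->0,0->2,3->0,0->4] -> levels [7 8 7 8 1]
Step 2: flows [1->0,0=2,3->0,0->4] -> levels [8 7 7 7 2]
Step 3: flows [0->1,0->2,0->3,0->4] -> levels [4 8 8 8 3]
Tank 0 first reaches <=4 at step 3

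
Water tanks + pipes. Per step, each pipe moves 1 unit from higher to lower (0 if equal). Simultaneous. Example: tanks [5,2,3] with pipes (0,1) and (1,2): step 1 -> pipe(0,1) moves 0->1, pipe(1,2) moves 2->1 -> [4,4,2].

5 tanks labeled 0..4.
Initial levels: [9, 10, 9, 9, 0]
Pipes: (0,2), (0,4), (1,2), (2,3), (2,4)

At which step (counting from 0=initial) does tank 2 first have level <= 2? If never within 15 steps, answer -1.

Answer: -1

Derivation:
Step 1: flows [0=2,0->4,1->2,2=3,2->4] -> levels [8 9 9 9 2]
Step 2: flows [2->0,0->4,1=2,2=3,2->4] -> levels [8 9 7 9 4]
Step 3: flows [0->2,0->4,1->2,3->2,2->4] -> levels [6 8 9 8 6]
Step 4: flows [2->0,0=4,2->1,2->3,2->4] -> levels [7 9 5 9 7]
Step 5: flows [0->2,0=4,1->2,3->2,4->2] -> levels [6 8 9 8 6]
  -> period-2 cycle (repeats step 3); tank 2 never drops to <=2
Tank 2 never reaches <=2 within 15 steps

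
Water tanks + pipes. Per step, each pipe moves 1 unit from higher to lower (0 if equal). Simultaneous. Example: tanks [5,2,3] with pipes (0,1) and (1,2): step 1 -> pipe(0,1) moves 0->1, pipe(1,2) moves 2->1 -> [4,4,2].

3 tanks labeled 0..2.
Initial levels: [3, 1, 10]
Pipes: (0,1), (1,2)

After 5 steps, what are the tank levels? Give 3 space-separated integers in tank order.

Step 1: flows [0->1,2->1] -> levels [2 3 9]
Step 2: flows [1->0,2->1] -> levels [3 3 8]
Step 3: flows [0=1,2->1] -> levels [3 4 7]
Step 4: flows [1->0,2->1] -> levels [4 4 6]
Step 5: flows [0=1,2->1] -> levels [4 5 5]

Answer: 4 5 5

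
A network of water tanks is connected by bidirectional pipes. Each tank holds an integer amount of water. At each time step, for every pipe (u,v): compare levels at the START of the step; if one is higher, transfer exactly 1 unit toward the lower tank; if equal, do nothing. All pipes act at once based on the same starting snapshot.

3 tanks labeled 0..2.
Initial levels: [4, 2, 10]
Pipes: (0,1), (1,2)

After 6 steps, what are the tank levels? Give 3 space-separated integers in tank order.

Answer: 6 4 6

Derivation:
Step 1: flows [0->1,2->1] -> levels [3 4 9]
Step 2: flows [1->0,2->1] -> levels [4 4 8]
Step 3: flows [0=1,2->1] -> levels [4 5 7]
Step 4: flows [1->0,2->1] -> levels [5 5 6]
Step 5: flows [0=1,2->1] -> levels [5 6 5]
Step 6: flows [1->0,1->2] -> levels [6 4 6]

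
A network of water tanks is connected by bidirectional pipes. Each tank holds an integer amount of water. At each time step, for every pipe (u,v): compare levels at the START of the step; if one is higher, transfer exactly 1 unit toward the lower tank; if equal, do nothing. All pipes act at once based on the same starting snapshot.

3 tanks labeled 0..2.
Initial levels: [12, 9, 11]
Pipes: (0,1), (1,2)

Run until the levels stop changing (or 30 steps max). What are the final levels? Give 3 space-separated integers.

Step 1: flows [0->1,2->1] -> levels [11 11 10]
Step 2: flows [0=1,1->2] -> levels [11 10 11]
Step 3: flows [0->1,2->1] -> levels [10 12 10]
Step 4: flows [1->0,1->2] -> levels [11 10 11]
  -> period-2 cycle: step 4 state = step 2 state; never stabilizes
  -> state at step 30: (30-2) mod 2 = 0, same as step 2 -> [11 10 11]

Answer: 11 10 11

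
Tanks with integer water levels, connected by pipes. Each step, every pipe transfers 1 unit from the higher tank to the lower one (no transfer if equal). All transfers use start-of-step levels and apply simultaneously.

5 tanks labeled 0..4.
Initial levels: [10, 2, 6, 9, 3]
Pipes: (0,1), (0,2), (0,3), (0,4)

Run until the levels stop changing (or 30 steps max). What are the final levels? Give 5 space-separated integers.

Answer: 8 5 5 7 5

Derivation:
Step 1: flows [0->1,0->2,0->3,0->4] -> levels [6 3 7 10 4]
Step 2: flows [0->1,2->0,3->0,0->4] -> levels [6 4 6 9 5]
Step 3: flows [0->1,0=2,3->0,0->4] -> levels [5 5 6 8 6]
Step 4: flows [0=1,2->0,3->0,4->0] -> levels [8 5 5 7 5]
Step 5: flows [0->1,0->2,0->3,0->4] -> levels [4 6 6 8 6]
Step 6: flows [1->0,2->0,3->0,4->0] -> levels [8 5 5 7 5]
  -> period-2 cycle: step 6 state = step 4 state; never stabilizes
  -> state at step 30: (30-4) mod 2 = 0, same as step 4 -> [8 5 5 7 5]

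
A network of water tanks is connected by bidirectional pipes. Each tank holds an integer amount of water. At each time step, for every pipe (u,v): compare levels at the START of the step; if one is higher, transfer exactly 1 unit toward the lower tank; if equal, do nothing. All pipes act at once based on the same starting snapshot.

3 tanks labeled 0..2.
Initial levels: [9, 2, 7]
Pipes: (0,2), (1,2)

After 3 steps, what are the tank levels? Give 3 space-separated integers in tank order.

Step 1: flows [0->2,2->1] -> levels [8 3 7]
Step 2: flows [0->2,2->1] -> levels [7 4 7]
Step 3: flows [0=2,2->1] -> levels [7 5 6]

Answer: 7 5 6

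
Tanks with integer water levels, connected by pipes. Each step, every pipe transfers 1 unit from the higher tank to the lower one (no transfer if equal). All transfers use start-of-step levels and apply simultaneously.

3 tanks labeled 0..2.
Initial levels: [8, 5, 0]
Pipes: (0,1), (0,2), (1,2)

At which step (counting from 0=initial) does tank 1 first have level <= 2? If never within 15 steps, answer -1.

Answer: -1

Derivation:
Step 1: flows [0->1,0->2,1->2] -> levels [6 5 2]
Step 2: flows [0->1,0->2,1->2] -> levels [4 5 4]
Step 3: flows [1->0,0=2,1->2] -> levels [5 3 5]
Step 4: flows [0->1,0=2,2->1] -> levels [4 5 4]
  -> period-2 cycle (repeats step 2); tank 1 never drops to <=2
Tank 1 never reaches <=2 within 15 steps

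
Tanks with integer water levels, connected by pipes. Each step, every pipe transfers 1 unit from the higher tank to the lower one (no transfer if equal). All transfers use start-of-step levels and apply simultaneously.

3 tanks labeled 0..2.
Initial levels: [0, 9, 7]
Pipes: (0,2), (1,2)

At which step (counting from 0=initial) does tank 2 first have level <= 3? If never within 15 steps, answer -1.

Answer: -1

Derivation:
Step 1: flows [2->0,1->2] -> levels [1 8 7]
Step 2: flows [2->0,1->2] -> levels [2 7 7]
Step 3: flows [2->0,1=2] -> levels [3 7 6]
Step 4: flows [2->0,1->2] -> levels [4 6 6]
Step 5: flows [2->0,1=2] -> levels [5 6 5]
Step 6: flows [0=2,1->2] -> levels [5 5 6]
Step 7: flows [2->0,2->1] -> levels [6 6 4]
Step 8: flows [0->2,1->2] -> levels [5 5 6]
  -> period-2 cycle (repeats step 6); tank 2 never drops to <=3
Tank 2 never reaches <=3 within 15 steps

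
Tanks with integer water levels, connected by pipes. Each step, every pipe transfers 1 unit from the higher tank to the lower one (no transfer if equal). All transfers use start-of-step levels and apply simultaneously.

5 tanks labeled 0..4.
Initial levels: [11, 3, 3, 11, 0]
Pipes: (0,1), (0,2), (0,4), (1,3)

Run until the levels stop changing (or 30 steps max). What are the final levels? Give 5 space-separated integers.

Step 1: flows [0->1,0->2,0->4,3->1] -> levels [8 5 4 10 1]
Step 2: flows [0->1,0->2,0->4,3->1] -> levels [5 7 5 9 2]
Step 3: flows [1->0,0=2,0->4,3->1] -> levels [5 7 5 8 3]
Step 4: flows [1->0,0=2,0->4,3->1] -> levels [5 7 5 7 4]
Step 5: flows [1->0,0=2,0->4,1=3] -> levels [5 6 5 7 5]
Step 6: flows [1->0,0=2,0=4,3->1] -> levels [6 6 5 6 5]
Step 7: flows [0=1,0->2,0->4,1=3] -> levels [4 6 6 6 6]
Step 8: flows [1->0,2->0,4->0,1=3] -> levels [7 5 5 6 5]
Step 9: flows [0->1,0->2,0->4,3->1] -> levels [4 7 6 5 6]
Step 10: flows [1->0,2->0,4->0,1->3] -> levels [7 5 5 6 5]
  -> period-2 cycle: step 10 state = step 8 state; never stabilizes
  -> state at step 30: (30-8) mod 2 = 0, same as step 8 -> [7 5 5 6 5]

Answer: 7 5 5 6 5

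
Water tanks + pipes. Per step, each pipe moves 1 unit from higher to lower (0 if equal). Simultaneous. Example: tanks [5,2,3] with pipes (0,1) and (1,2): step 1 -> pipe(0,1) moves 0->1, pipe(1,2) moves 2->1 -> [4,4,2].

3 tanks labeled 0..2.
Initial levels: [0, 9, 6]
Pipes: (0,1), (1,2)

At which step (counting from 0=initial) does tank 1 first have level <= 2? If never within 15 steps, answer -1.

Answer: -1

Derivation:
Step 1: flows [1->0,1->2] -> levels [1 7 7]
Step 2: flows [1->0,1=2] -> levels [2 6 7]
Step 3: flows [1->0,2->1] -> levels [3 6 6]
Step 4: flows [1->0,1=2] -> levels [4 5 6]
Step 5: flows [1->0,2->1] -> levels [5 5 5]
Step 6: flows [0=1,1=2] -> levels [5 5 5]
  -> stable; tank 1 stays at 5 > 2
Tank 1 never reaches <=2 within 15 steps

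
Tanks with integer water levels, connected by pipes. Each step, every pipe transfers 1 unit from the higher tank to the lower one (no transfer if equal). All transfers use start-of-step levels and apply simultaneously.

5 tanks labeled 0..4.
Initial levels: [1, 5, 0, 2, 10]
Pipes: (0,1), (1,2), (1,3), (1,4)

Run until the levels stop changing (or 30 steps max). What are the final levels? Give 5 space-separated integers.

Answer: 4 2 4 4 4

Derivation:
Step 1: flows [1->0,1->2,1->3,4->1] -> levels [2 3 1 3 9]
Step 2: flows [1->0,1->2,1=3,4->1] -> levels [3 2 2 3 8]
Step 3: flows [0->1,1=2,3->1,4->1] -> levels [2 5 2 2 7]
Step 4: flows [1->0,1->2,1->3,4->1] -> levels [3 3 3 3 6]
Step 5: flows [0=1,1=2,1=3,4->1] -> levels [3 4 3 3 5]
Step 6: flows [1->0,1->2,1->3,4->1] -> levels [4 2 4 4 4]
Step 7: flows [0->1,2->1,3->1,4->1] -> levels [3 6 3 3 3]
Step 8: flows [1->0,1->2,1->3,1->4] -> levels [4 2 4 4 4]
  -> period-2 cycle: step 8 state = step 6 state; never stabilizes
  -> state at step 30: (30-6) mod 2 = 0, same as step 6 -> [4 2 4 4 4]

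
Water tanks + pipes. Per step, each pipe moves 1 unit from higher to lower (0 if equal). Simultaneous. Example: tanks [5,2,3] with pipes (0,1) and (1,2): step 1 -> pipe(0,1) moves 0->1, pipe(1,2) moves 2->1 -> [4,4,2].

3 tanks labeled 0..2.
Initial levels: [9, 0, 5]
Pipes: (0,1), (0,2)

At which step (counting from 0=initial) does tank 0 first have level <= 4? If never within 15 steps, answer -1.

Step 1: flows [0->1,0->2] -> levels [7 1 6]
Step 2: flows [0->1,0->2] -> levels [5 2 7]
Step 3: flows [0->1,2->0] -> levels [5 3 6]
Step 4: flows [0->1,2->0] -> levels [5 4 5]
Step 5: flows [0->1,0=2] -> levels [4 5 5]
Tank 0 first reaches <=4 at step 5

Answer: 5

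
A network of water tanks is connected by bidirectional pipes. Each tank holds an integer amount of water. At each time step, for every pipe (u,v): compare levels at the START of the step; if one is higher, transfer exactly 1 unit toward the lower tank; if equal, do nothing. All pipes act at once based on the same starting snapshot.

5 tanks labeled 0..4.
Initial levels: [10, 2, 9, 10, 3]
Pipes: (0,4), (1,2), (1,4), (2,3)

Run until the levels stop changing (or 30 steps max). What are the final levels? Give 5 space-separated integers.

Answer: 6 6 8 7 7

Derivation:
Step 1: flows [0->4,2->1,4->1,3->2] -> levels [9 4 9 9 3]
Step 2: flows [0->4,2->1,1->4,2=3] -> levels [8 4 8 9 5]
Step 3: flows [0->4,2->1,4->1,3->2] -> levels [7 6 8 8 5]
Step 4: flows [0->4,2->1,1->4,2=3] -> levels [6 6 7 8 7]
Step 5: flows [4->0,2->1,4->1,3->2] -> levels [7 8 7 7 5]
Step 6: flows [0->4,1->2,1->4,2=3] -> levels [6 6 8 7 7]
Step 7: flows [4->0,2->1,4->1,2->3] -> levels [7 8 6 8 5]
Step 8: flows [0->4,1->2,1->4,3->2] -> levels [6 6 8 7 7]
  -> period-2 cycle: step 8 state = step 6 state; never stabilizes
  -> state at step 30: (30-6) mod 2 = 0, same as step 6 -> [6 6 8 7 7]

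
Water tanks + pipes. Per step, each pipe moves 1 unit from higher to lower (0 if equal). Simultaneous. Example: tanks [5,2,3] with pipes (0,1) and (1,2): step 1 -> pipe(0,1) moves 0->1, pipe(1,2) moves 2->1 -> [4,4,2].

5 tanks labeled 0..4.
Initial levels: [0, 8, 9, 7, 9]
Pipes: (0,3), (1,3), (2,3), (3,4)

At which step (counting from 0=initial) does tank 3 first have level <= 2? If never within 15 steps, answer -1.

Step 1: flows [3->0,1->3,2->3,4->3] -> levels [1 7 8 9 8]
Step 2: flows [3->0,3->1,3->2,3->4] -> levels [2 8 9 5 9]
Step 3: flows [3->0,1->3,2->3,4->3] -> levels [3 7 8 7 8]
Step 4: flows [3->0,1=3,2->3,4->3] -> levels [4 7 7 8 7]
Step 5: flows [3->0,3->1,3->2,3->4] -> levels [5 8 8 4 8]
Step 6: flows [0->3,1->3,2->3,4->3] -> levels [4 7 7 8 7]
  -> period-2 cycle (repeats step 4); tank 3 never drops to <=2
Tank 3 never reaches <=2 within 15 steps

Answer: -1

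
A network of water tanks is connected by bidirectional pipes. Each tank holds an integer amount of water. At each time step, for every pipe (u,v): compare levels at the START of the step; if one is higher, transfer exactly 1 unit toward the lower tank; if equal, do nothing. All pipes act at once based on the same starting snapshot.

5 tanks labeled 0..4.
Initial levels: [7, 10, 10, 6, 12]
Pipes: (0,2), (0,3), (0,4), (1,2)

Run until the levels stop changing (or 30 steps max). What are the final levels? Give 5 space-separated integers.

Answer: 9 9 9 9 9

Derivation:
Step 1: flows [2->0,0->3,4->0,1=2] -> levels [8 10 9 7 11]
Step 2: flows [2->0,0->3,4->0,1->2] -> levels [9 9 9 8 10]
Step 3: flows [0=2,0->3,4->0,1=2] -> levels [9 9 9 9 9]
Step 4: flows [0=2,0=3,0=4,1=2] -> levels [9 9 9 9 9]
  -> stable (no change)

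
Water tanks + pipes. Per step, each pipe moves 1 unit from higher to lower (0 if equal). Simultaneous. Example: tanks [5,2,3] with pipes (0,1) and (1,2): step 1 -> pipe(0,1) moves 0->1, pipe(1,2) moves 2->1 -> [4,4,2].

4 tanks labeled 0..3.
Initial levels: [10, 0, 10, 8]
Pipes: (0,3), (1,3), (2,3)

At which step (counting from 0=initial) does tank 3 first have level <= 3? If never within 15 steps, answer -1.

Answer: -1

Derivation:
Step 1: flows [0->3,3->1,2->3] -> levels [9 1 9 9]
Step 2: flows [0=3,3->1,2=3] -> levels [9 2 9 8]
Step 3: flows [0->3,3->1,2->3] -> levels [8 3 8 9]
Step 4: flows [3->0,3->1,3->2] -> levels [9 4 9 6]
Step 5: flows [0->3,3->1,2->3] -> levels [8 5 8 7]
Step 6: flows [0->3,3->1,2->3] -> levels [7 6 7 8]
Step 7: flows [3->0,3->1,3->2] -> levels [8 7 8 5]
Step 8: flows [0->3,1->3,2->3] -> levels [7 6 7 8]
  -> period-2 cycle (repeats step 6); tank 3 never drops to <=3
Tank 3 never reaches <=3 within 15 steps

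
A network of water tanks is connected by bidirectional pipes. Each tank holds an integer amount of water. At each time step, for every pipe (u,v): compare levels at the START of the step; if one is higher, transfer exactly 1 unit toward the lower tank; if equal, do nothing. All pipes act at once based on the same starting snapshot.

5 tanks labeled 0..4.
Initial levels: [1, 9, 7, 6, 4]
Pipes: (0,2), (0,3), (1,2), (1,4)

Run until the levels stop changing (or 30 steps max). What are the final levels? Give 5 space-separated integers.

Step 1: flows [2->0,3->0,1->2,1->4] -> levels [3 7 7 5 5]
Step 2: flows [2->0,3->0,1=2,1->4] -> levels [5 6 6 4 6]
Step 3: flows [2->0,0->3,1=2,1=4] -> levels [5 6 5 5 6]
Step 4: flows [0=2,0=3,1->2,1=4] -> levels [5 5 6 5 6]
Step 5: flows [2->0,0=3,2->1,4->1] -> levels [6 7 4 5 5]
Step 6: flows [0->2,0->3,1->2,1->4] -> levels [4 5 6 6 6]
Step 7: flows [2->0,3->0,2->1,4->1] -> levels [6 7 4 5 5]
  -> period-2 cycle: step 7 state = step 5 state; never stabilizes
  -> state at step 30: (30-5) mod 2 = 1, same as step 6 -> [4 5 6 6 6]

Answer: 4 5 6 6 6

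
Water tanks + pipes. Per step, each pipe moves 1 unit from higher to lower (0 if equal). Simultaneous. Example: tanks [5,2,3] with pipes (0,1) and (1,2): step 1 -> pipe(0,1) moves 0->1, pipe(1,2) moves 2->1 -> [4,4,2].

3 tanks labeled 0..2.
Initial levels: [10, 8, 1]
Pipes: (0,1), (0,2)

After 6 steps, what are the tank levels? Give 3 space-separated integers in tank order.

Answer: 7 6 6

Derivation:
Step 1: flows [0->1,0->2] -> levels [8 9 2]
Step 2: flows [1->0,0->2] -> levels [8 8 3]
Step 3: flows [0=1,0->2] -> levels [7 8 4]
Step 4: flows [1->0,0->2] -> levels [7 7 5]
Step 5: flows [0=1,0->2] -> levels [6 7 6]
Step 6: flows [1->0,0=2] -> levels [7 6 6]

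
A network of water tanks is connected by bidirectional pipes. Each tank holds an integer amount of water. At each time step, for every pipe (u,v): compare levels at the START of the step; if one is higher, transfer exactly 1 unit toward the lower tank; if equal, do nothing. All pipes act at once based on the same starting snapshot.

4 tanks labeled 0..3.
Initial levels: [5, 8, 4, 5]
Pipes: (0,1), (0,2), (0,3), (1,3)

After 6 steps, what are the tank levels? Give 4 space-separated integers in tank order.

Step 1: flows [1->0,0->2,0=3,1->3] -> levels [5 6 5 6]
Step 2: flows [1->0,0=2,3->0,1=3] -> levels [7 5 5 5]
Step 3: flows [0->1,0->2,0->3,1=3] -> levels [4 6 6 6]
Step 4: flows [1->0,2->0,3->0,1=3] -> levels [7 5 5 5]
  -> period-2 cycle: step 4 state = step 2 state
  -> state at step 6: (6-2) mod 2 = 0, same as step 2 -> [7 5 5 5]

Answer: 7 5 5 5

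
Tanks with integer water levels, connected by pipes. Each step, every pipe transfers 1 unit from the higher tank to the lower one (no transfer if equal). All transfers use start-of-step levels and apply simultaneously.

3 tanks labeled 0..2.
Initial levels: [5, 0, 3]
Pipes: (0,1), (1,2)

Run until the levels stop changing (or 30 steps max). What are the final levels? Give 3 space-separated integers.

Answer: 2 4 2

Derivation:
Step 1: flows [0->1,2->1] -> levels [4 2 2]
Step 2: flows [0->1,1=2] -> levels [3 3 2]
Step 3: flows [0=1,1->2] -> levels [3 2 3]
Step 4: flows [0->1,2->1] -> levels [2 4 2]
Step 5: flows [1->0,1->2] -> levels [3 2 3]
  -> period-2 cycle: step 5 state = step 3 state; never stabilizes
  -> state at step 30: (30-3) mod 2 = 1, same as step 4 -> [2 4 2]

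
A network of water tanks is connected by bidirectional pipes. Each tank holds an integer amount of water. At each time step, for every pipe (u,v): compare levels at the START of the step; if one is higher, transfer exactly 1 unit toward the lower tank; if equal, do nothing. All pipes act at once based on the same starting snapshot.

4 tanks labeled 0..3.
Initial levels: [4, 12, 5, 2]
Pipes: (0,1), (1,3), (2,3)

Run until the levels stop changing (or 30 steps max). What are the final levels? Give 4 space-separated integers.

Answer: 6 5 5 7

Derivation:
Step 1: flows [1->0,1->3,2->3] -> levels [5 10 4 4]
Step 2: flows [1->0,1->3,2=3] -> levels [6 8 4 5]
Step 3: flows [1->0,1->3,3->2] -> levels [7 6 5 5]
Step 4: flows [0->1,1->3,2=3] -> levels [6 6 5 6]
Step 5: flows [0=1,1=3,3->2] -> levels [6 6 6 5]
Step 6: flows [0=1,1->3,2->3] -> levels [6 5 5 7]
Step 7: flows [0->1,3->1,3->2] -> levels [5 7 6 5]
Step 8: flows [1->0,1->3,2->3] -> levels [6 5 5 7]
  -> period-2 cycle: step 8 state = step 6 state; never stabilizes
  -> state at step 30: (30-6) mod 2 = 0, same as step 6 -> [6 5 5 7]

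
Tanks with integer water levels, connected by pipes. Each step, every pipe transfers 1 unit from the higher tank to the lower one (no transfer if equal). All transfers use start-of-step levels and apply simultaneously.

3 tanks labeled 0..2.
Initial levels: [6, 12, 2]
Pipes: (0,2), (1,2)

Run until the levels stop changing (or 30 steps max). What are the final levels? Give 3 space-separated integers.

Step 1: flows [0->2,1->2] -> levels [5 11 4]
Step 2: flows [0->2,1->2] -> levels [4 10 6]
Step 3: flows [2->0,1->2] -> levels [5 9 6]
Step 4: flows [2->0,1->2] -> levels [6 8 6]
Step 5: flows [0=2,1->2] -> levels [6 7 7]
Step 6: flows [2->0,1=2] -> levels [7 7 6]
Step 7: flows [0->2,1->2] -> levels [6 6 8]
Step 8: flows [2->0,2->1] -> levels [7 7 6]
  -> period-2 cycle: step 8 state = step 6 state; never stabilizes
  -> state at step 30: (30-6) mod 2 = 0, same as step 6 -> [7 7 6]

Answer: 7 7 6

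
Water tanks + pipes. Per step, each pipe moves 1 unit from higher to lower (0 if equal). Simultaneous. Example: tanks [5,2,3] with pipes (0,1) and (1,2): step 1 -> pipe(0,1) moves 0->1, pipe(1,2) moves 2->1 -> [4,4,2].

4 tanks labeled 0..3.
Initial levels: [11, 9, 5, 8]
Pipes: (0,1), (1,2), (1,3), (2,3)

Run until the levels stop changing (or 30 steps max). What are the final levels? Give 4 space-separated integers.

Step 1: flows [0->1,1->2,1->3,3->2] -> levels [10 8 7 8]
Step 2: flows [0->1,1->2,1=3,3->2] -> levels [9 8 9 7]
Step 3: flows [0->1,2->1,1->3,2->3] -> levels [8 9 7 9]
Step 4: flows [1->0,1->2,1=3,3->2] -> levels [9 7 9 8]
Step 5: flows [0->1,2->1,3->1,2->3] -> levels [8 10 7 8]
Step 6: flows [1->0,1->2,1->3,3->2] -> levels [9 7 9 8]
  -> period-2 cycle: step 6 state = step 4 state; never stabilizes
  -> state at step 30: (30-4) mod 2 = 0, same as step 4 -> [9 7 9 8]

Answer: 9 7 9 8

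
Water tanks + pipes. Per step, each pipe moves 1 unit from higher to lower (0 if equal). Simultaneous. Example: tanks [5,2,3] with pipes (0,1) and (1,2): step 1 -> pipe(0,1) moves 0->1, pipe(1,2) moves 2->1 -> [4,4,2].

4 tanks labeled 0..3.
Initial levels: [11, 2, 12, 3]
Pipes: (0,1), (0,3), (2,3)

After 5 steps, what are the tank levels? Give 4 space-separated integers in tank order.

Step 1: flows [0->1,0->3,2->3] -> levels [9 3 11 5]
Step 2: flows [0->1,0->3,2->3] -> levels [7 4 10 7]
Step 3: flows [0->1,0=3,2->3] -> levels [6 5 9 8]
Step 4: flows [0->1,3->0,2->3] -> levels [6 6 8 8]
Step 5: flows [0=1,3->0,2=3] -> levels [7 6 8 7]

Answer: 7 6 8 7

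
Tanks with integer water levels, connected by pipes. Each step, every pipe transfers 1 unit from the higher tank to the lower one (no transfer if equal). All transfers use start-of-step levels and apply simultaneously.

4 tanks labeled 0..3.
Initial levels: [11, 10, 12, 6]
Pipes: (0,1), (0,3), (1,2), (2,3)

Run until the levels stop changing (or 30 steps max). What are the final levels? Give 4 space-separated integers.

Step 1: flows [0->1,0->3,2->1,2->3] -> levels [9 12 10 8]
Step 2: flows [1->0,0->3,1->2,2->3] -> levels [9 10 10 10]
Step 3: flows [1->0,3->0,1=2,2=3] -> levels [11 9 10 9]
Step 4: flows [0->1,0->3,2->1,2->3] -> levels [9 11 8 11]
Step 5: flows [1->0,3->0,1->2,3->2] -> levels [11 9 10 9]
  -> period-2 cycle: step 5 state = step 3 state; never stabilizes
  -> state at step 30: (30-3) mod 2 = 1, same as step 4 -> [9 11 8 11]

Answer: 9 11 8 11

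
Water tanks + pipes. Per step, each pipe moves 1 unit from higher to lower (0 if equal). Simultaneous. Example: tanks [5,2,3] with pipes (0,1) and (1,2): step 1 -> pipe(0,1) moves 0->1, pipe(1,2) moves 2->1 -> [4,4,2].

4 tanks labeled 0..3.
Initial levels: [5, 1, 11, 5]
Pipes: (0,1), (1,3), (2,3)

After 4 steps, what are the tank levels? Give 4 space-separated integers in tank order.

Step 1: flows [0->1,3->1,2->3] -> levels [4 3 10 5]
Step 2: flows [0->1,3->1,2->3] -> levels [3 5 9 5]
Step 3: flows [1->0,1=3,2->3] -> levels [4 4 8 6]
Step 4: flows [0=1,3->1,2->3] -> levels [4 5 7 6]

Answer: 4 5 7 6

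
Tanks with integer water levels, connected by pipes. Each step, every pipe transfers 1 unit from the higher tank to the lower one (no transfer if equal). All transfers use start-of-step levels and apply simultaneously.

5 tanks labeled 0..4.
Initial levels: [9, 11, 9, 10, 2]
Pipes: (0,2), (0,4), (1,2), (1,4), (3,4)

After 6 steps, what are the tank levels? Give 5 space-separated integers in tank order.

Answer: 10 9 7 9 6

Derivation:
Step 1: flows [0=2,0->4,1->2,1->4,3->4] -> levels [8 9 10 9 5]
Step 2: flows [2->0,0->4,2->1,1->4,3->4] -> levels [8 9 8 8 8]
Step 3: flows [0=2,0=4,1->2,1->4,3=4] -> levels [8 7 9 8 9]
Step 4: flows [2->0,4->0,2->1,4->1,4->3] -> levels [10 9 7 9 6]
Step 5: flows [0->2,0->4,1->2,1->4,3->4] -> levels [8 7 9 8 9]
  -> period-2 cycle: step 5 state = step 3 state
  -> state at step 6: (6-3) mod 2 = 1, same as step 4 -> [10 9 7 9 6]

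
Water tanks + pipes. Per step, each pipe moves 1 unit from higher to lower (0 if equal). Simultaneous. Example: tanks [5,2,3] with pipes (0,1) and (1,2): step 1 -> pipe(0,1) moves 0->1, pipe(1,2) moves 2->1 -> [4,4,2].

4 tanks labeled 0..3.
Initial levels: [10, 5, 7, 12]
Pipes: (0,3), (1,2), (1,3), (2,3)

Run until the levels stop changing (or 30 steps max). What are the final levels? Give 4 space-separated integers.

Answer: 9 9 9 7

Derivation:
Step 1: flows [3->0,2->1,3->1,3->2] -> levels [11 7 7 9]
Step 2: flows [0->3,1=2,3->1,3->2] -> levels [10 8 8 8]
Step 3: flows [0->3,1=2,1=3,2=3] -> levels [9 8 8 9]
Step 4: flows [0=3,1=2,3->1,3->2] -> levels [9 9 9 7]
Step 5: flows [0->3,1=2,1->3,2->3] -> levels [8 8 8 10]
Step 6: flows [3->0,1=2,3->1,3->2] -> levels [9 9 9 7]
  -> period-2 cycle: step 6 state = step 4 state; never stabilizes
  -> state at step 30: (30-4) mod 2 = 0, same as step 4 -> [9 9 9 7]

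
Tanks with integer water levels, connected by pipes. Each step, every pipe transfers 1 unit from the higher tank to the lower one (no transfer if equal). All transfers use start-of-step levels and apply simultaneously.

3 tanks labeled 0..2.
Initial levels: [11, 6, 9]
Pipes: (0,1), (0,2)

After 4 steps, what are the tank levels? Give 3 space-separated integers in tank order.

Answer: 10 8 8

Derivation:
Step 1: flows [0->1,0->2] -> levels [9 7 10]
Step 2: flows [0->1,2->0] -> levels [9 8 9]
Step 3: flows [0->1,0=2] -> levels [8 9 9]
Step 4: flows [1->0,2->0] -> levels [10 8 8]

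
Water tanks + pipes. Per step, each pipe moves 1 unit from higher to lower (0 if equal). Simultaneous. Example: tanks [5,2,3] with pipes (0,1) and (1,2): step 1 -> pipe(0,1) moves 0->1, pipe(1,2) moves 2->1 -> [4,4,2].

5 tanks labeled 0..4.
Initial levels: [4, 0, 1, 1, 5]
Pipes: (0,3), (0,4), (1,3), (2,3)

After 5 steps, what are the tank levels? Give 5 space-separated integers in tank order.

Answer: 4 2 2 1 2

Derivation:
Step 1: flows [0->3,4->0,3->1,2=3] -> levels [4 1 1 1 4]
Step 2: flows [0->3,0=4,1=3,2=3] -> levels [3 1 1 2 4]
Step 3: flows [0->3,4->0,3->1,3->2] -> levels [3 2 2 1 3]
Step 4: flows [0->3,0=4,1->3,2->3] -> levels [2 1 1 4 3]
Step 5: flows [3->0,4->0,3->1,3->2] -> levels [4 2 2 1 2]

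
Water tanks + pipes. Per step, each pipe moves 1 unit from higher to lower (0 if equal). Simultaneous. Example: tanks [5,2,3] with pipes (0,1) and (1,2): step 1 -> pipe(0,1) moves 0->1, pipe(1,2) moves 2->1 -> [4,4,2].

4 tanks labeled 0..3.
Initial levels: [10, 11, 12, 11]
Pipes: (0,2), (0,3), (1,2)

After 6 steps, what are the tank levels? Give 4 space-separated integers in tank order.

Step 1: flows [2->0,3->0,2->1] -> levels [12 12 10 10]
Step 2: flows [0->2,0->3,1->2] -> levels [10 11 12 11]
  -> period-2 cycle: step 2 state = step 0 state
  -> state at step 6: (6-0) mod 2 = 0, same as step 0 -> [10 11 12 11]

Answer: 10 11 12 11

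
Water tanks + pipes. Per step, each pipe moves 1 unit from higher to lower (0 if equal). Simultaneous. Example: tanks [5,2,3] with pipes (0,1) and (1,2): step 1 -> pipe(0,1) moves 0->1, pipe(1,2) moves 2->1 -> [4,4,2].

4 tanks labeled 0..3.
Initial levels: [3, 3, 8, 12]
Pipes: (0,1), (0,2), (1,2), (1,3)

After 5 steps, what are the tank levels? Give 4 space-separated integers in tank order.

Step 1: flows [0=1,2->0,2->1,3->1] -> levels [4 5 6 11]
Step 2: flows [1->0,2->0,2->1,3->1] -> levels [6 6 4 10]
Step 3: flows [0=1,0->2,1->2,3->1] -> levels [5 6 6 9]
Step 4: flows [1->0,2->0,1=2,3->1] -> levels [7 6 5 8]
Step 5: flows [0->1,0->2,1->2,3->1] -> levels [5 7 7 7]

Answer: 5 7 7 7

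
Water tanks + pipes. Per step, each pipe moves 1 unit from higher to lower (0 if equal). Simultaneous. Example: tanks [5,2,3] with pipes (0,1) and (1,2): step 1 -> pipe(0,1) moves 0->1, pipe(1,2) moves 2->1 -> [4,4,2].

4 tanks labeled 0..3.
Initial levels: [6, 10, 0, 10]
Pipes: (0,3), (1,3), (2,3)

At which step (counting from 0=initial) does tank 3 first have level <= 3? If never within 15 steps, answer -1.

Answer: -1

Derivation:
Step 1: flows [3->0,1=3,3->2] -> levels [7 10 1 8]
Step 2: flows [3->0,1->3,3->2] -> levels [8 9 2 7]
Step 3: flows [0->3,1->3,3->2] -> levels [7 8 3 8]
Step 4: flows [3->0,1=3,3->2] -> levels [8 8 4 6]
Step 5: flows [0->3,1->3,3->2] -> levels [7 7 5 7]
Step 6: flows [0=3,1=3,3->2] -> levels [7 7 6 6]
Step 7: flows [0->3,1->3,2=3] -> levels [6 6 6 8]
Step 8: flows [3->0,3->1,3->2] -> levels [7 7 7 5]
Step 9: flows [0->3,1->3,2->3] -> levels [6 6 6 8]
  -> period-2 cycle (repeats step 7); tank 3 never drops to <=3
Tank 3 never reaches <=3 within 15 steps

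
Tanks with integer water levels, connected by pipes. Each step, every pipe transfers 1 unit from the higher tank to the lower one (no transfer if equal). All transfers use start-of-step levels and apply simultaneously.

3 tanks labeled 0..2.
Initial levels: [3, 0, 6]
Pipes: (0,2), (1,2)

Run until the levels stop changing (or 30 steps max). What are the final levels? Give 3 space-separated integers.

Answer: 3 3 3

Derivation:
Step 1: flows [2->0,2->1] -> levels [4 1 4]
Step 2: flows [0=2,2->1] -> levels [4 2 3]
Step 3: flows [0->2,2->1] -> levels [3 3 3]
Step 4: flows [0=2,1=2] -> levels [3 3 3]
  -> stable (no change)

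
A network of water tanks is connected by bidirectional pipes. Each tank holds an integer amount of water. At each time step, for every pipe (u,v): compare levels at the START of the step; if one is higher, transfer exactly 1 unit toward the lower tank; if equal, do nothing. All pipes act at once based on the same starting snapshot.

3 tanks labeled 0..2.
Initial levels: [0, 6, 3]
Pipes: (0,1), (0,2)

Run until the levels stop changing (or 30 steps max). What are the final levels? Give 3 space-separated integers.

Step 1: flows [1->0,2->0] -> levels [2 5 2]
Step 2: flows [1->0,0=2] -> levels [3 4 2]
Step 3: flows [1->0,0->2] -> levels [3 3 3]
Step 4: flows [0=1,0=2] -> levels [3 3 3]
  -> stable (no change)

Answer: 3 3 3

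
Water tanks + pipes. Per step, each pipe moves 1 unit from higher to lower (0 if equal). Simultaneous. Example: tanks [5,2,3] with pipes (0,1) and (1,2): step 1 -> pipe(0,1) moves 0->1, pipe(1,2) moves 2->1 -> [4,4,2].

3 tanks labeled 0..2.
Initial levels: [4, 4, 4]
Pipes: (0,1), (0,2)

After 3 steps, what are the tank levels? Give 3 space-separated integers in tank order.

Answer: 4 4 4

Derivation:
Step 1: flows [0=1,0=2] -> levels [4 4 4]
  -> stable; steps 2..3 unchanged -> [4 4 4]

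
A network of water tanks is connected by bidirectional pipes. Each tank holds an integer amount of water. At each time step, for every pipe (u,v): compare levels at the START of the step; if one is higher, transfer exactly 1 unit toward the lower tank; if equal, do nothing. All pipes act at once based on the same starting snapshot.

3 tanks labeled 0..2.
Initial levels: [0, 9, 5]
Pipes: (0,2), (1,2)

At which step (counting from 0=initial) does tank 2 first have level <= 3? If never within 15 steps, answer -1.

Answer: -1

Derivation:
Step 1: flows [2->0,1->2] -> levels [1 8 5]
Step 2: flows [2->0,1->2] -> levels [2 7 5]
Step 3: flows [2->0,1->2] -> levels [3 6 5]
Step 4: flows [2->0,1->2] -> levels [4 5 5]
Step 5: flows [2->0,1=2] -> levels [5 5 4]
Step 6: flows [0->2,1->2] -> levels [4 4 6]
Step 7: flows [2->0,2->1] -> levels [5 5 4]
  -> period-2 cycle (repeats step 5); tank 2 never drops to <=3
Tank 2 never reaches <=3 within 15 steps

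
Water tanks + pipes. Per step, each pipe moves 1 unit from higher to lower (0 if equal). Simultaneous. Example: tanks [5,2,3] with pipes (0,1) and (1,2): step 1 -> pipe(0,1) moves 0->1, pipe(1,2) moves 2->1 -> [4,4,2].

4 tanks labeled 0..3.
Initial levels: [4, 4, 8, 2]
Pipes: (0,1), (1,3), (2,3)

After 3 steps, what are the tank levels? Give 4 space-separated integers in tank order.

Answer: 4 3 5 6

Derivation:
Step 1: flows [0=1,1->3,2->3] -> levels [4 3 7 4]
Step 2: flows [0->1,3->1,2->3] -> levels [3 5 6 4]
Step 3: flows [1->0,1->3,2->3] -> levels [4 3 5 6]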